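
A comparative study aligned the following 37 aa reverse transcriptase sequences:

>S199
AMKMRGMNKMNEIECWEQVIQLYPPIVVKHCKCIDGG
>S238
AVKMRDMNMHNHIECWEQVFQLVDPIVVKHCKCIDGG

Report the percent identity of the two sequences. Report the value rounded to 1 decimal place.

Mismatches occur at site 2 (M↔V), site 6 (G↔D), site 9 (K↔M), site 10 (M↔H), site 12 (E↔H), site 20 (I↔F), site 23 (Y↔V), site 24 (P↔D).
29 of the 37 sites match, so the percent identity is 29/37 × 100 = 78.4%.

78.4%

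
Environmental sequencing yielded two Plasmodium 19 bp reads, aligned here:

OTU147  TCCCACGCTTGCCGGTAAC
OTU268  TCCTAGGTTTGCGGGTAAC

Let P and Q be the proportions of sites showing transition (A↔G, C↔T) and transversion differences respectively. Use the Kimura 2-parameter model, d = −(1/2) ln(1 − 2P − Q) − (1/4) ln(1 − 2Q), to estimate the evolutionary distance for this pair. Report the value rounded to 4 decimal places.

0.2488

Differing sites — 4:C/T (Ti); 6:C/G (Tv); 8:C/T (Ti); 13:C/G (Tv).
Of the 4 differences, 2 transitions and 2 transversions over 19 sites: P = 2/19 = 0.105263, Q = 2/19 = 0.105263.
d = −0.5·ln(0.684211) − 0.25·ln(0.789474) = −0.5·(-0.379489) − 0.25·(-0.236388) = 0.2488.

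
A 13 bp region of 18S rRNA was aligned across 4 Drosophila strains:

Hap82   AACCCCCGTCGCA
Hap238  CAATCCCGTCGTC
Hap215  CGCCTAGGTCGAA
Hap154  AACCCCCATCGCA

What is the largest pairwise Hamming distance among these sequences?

8

Pairwise Hamming distances:
  Hap82 vs Hap238: 5
  Hap82 vs Hap215: 6
  Hap82 vs Hap154: 1
  Hap238 vs Hap215: 8
  Hap238 vs Hap154: 6
  Hap215 vs Hap154: 7
The largest is 8, between Hap238 and Hap215.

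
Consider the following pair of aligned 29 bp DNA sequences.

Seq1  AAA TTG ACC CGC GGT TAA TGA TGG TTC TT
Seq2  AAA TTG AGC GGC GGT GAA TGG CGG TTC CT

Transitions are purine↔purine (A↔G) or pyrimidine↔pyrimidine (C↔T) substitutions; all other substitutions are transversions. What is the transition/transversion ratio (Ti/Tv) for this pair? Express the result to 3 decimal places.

1.000

Differing sites — 8:C/G (Tv); 10:C/G (Tv); 16:T/G (Tv); 21:A/G (Ti); 22:T/C (Ti); 28:T/C (Ti).
Of the 6 differences, 3 transitions and 3 transversions, so Ti/Tv = 3/3 = 1.000.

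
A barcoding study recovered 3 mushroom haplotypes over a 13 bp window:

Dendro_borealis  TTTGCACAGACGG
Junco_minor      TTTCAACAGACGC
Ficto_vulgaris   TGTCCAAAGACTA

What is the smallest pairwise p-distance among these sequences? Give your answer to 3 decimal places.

Pairwise Hamming distances:
  Dendro_borealis vs Junco_minor: 3
  Dendro_borealis vs Ficto_vulgaris: 5
  Junco_minor vs Ficto_vulgaris: 5
The smallest is 3 mismatches, between Dendro_borealis and Junco_minor; p = 3/13 = 0.231.

0.231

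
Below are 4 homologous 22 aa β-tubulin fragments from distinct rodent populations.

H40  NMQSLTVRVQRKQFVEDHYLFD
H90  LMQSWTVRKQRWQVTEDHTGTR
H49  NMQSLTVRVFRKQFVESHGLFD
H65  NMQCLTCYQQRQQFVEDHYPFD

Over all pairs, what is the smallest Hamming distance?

3

Pairwise Hamming distances:
  H40 vs H90: 10
  H40 vs H49: 3
  H40 vs H65: 6
  H90 vs H49: 12
  H90 vs H65: 13
  H49 vs H65: 9
The smallest is 3, between H40 and H49.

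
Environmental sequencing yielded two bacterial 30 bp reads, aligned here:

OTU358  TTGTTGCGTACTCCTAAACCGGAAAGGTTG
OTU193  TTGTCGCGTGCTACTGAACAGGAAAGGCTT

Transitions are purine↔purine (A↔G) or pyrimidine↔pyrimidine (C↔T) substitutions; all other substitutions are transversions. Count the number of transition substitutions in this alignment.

Mismatches occur at site 5 (T→C, transition), site 10 (A→G, transition), site 13 (C→A, transversion), site 16 (A→G, transition), site 20 (C→A, transversion), site 28 (T→C, transition), site 30 (G→T, transversion).
Of the 7 differences, 4 transitions and 3 transversions, so the answer is 4.

4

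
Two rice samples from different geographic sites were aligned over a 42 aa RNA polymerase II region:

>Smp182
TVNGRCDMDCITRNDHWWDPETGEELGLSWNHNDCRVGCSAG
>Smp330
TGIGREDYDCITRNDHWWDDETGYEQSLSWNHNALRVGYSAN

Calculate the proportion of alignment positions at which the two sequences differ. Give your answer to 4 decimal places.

Mismatches occur at site 2 (V→G), site 3 (N→I), site 6 (C→E), site 8 (M→Y), site 20 (P→D), site 24 (E→Y), site 26 (L→Q), site 27 (G→S), site 34 (D→A), site 35 (C→L), site 39 (C→Y), site 42 (G→N).
There are 12 differences over 42 sites, so p = 12/42 = 0.2857.

0.2857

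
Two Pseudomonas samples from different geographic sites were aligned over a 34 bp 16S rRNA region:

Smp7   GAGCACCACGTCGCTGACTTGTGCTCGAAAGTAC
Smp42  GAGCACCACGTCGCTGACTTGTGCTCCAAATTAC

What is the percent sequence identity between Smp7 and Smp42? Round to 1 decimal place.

Differing sites — 27:G/C; 31:G/T.
32 of the 34 sites match, so the percent identity is 32/34 × 100 = 94.1%.

94.1%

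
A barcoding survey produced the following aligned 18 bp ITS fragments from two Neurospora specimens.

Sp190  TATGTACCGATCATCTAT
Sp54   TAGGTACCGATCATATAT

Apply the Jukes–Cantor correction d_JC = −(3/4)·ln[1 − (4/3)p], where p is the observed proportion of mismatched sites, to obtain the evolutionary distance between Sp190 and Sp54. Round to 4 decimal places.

Mismatches occur at site 3 (T→G), site 15 (C→A).
p = 2/18 = 0.111111.
d = −0.75 · ln(1 − (4/3)·0.111111) = −0.75 · ln(0.851852) = −0.75 · (-0.160342) = 0.1203.

0.1203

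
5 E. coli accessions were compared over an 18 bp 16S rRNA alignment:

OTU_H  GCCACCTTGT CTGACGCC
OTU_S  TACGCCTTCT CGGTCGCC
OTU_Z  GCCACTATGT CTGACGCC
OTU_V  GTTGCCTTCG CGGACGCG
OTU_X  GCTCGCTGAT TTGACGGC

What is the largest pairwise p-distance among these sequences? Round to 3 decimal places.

0.611

Pairwise Hamming distances:
  OTU_H vs OTU_S: 6
  OTU_H vs OTU_Z: 2
  OTU_H vs OTU_V: 7
  OTU_H vs OTU_X: 7
  OTU_S vs OTU_Z: 8
  OTU_S vs OTU_V: 6
  OTU_S vs OTU_X: 11
  OTU_Z vs OTU_V: 9
  OTU_Z vs OTU_X: 9
  OTU_V vs OTU_X: 10
The largest is 11 mismatches, between OTU_S and OTU_X; p = 11/18 = 0.611.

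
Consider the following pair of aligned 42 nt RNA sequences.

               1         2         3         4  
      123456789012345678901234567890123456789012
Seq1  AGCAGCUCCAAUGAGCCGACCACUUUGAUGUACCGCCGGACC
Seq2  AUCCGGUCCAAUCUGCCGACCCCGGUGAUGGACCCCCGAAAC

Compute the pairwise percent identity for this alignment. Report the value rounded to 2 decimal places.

The sequences differ at positions 2 (G/U), 4 (A/C), 6 (C/G), 13 (G/C), 14 (A/U), 22 (A/C), 24 (U/G), 25 (U/G), 31 (U/G), 35 (G/C), 39 (G/A), 41 (C/A).
30 of the 42 sites match, so the percent identity is 30/42 × 100 = 71.43%.

71.43%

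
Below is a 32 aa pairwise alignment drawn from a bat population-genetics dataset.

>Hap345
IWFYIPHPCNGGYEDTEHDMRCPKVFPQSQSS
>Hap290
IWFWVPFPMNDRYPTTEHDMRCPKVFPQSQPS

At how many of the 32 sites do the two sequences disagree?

Mismatches occur at site 4 (Y↔W), site 5 (I↔V), site 7 (H↔F), site 9 (C↔M), site 11 (G↔D), site 12 (G↔R), site 14 (E↔P), site 15 (D↔T), site 31 (S↔P).
That gives 9 mismatches out of 32 aligned sites, so the Hamming distance is 9.

9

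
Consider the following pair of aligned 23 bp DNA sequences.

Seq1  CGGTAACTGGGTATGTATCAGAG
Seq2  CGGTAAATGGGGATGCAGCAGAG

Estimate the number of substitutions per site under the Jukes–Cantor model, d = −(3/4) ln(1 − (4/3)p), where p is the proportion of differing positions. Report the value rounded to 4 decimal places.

The sequences differ at positions 7 (C/A), 12 (T/G), 16 (T/C), 18 (T/G).
p = 4/23 = 0.173913.
d = −0.75 · ln(1 − (4/3)·0.173913) = −0.75 · ln(0.768116) = −0.75 · (-0.263815) = 0.1979.

0.1979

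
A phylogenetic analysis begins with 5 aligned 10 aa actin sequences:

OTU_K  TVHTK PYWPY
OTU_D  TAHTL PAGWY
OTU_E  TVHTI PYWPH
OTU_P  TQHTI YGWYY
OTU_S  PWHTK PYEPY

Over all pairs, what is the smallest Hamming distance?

Pairwise Hamming distances:
  OTU_K vs OTU_D: 5
  OTU_K vs OTU_E: 2
  OTU_K vs OTU_P: 5
  OTU_K vs OTU_S: 3
  OTU_D vs OTU_E: 6
  OTU_D vs OTU_P: 6
  OTU_D vs OTU_S: 6
  OTU_E vs OTU_P: 5
  OTU_E vs OTU_S: 5
  OTU_P vs OTU_S: 7
The smallest is 2, between OTU_K and OTU_E.

2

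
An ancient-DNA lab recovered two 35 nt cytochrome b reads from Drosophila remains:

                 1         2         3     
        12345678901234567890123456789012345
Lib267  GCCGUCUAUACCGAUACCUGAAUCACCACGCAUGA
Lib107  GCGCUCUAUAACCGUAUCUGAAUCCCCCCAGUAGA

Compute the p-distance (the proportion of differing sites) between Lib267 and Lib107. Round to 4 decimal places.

Differing sites — 3:C/G; 4:G/C; 11:C/A; 13:G/C; 14:A/G; 17:C/U; 25:A/C; 28:A/C; 30:G/A; 31:C/G; 32:A/U; 33:U/A.
There are 12 differences over 35 sites, so p = 12/35 = 0.3429.

0.3429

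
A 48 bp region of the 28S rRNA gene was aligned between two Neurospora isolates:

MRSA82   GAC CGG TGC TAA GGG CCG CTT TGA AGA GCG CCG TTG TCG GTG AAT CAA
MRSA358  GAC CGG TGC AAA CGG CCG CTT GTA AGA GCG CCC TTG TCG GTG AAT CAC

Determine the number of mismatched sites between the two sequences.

6

The sequences differ at positions 10 (T/A), 13 (G/C), 22 (T/G), 23 (G/T), 33 (G/C), 48 (A/C).
That gives 6 mismatches out of 48 aligned sites, so the Hamming distance is 6.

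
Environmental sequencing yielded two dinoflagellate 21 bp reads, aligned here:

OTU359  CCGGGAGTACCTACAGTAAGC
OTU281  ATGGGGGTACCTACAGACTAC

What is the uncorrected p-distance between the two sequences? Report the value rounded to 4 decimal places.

0.3333

Mismatches occur at site 1 (C↔A), site 2 (C↔T), site 6 (A↔G), site 17 (T↔A), site 18 (A↔C), site 19 (A↔T), site 20 (G↔A).
There are 7 differences over 21 sites, so p = 7/21 = 0.3333.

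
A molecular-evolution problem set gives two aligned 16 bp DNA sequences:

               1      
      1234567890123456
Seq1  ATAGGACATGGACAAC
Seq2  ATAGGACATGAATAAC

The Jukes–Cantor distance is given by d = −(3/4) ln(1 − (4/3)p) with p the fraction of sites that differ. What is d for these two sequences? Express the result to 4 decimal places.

0.1367

The sequences differ at positions 11 (G/A), 13 (C/T).
p = 2/16 = 0.125000.
d = −0.75 · ln(1 − (4/3)·0.125000) = −0.75 · ln(0.833333) = −0.75 · (-0.182322) = 0.1367.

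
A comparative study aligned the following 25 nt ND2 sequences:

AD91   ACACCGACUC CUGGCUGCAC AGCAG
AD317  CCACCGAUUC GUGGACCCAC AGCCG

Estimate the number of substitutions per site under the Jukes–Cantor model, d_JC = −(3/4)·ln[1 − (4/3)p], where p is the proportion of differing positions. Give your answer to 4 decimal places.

0.3505

Differing sites — 1:A/C; 8:C/U; 11:C/G; 15:C/A; 16:U/C; 17:G/C; 24:A/C.
p = 7/25 = 0.280000.
d = −0.75 · ln(1 − (4/3)·0.280000) = −0.75 · ln(0.626667) = −0.75 · (-0.467340) = 0.3505.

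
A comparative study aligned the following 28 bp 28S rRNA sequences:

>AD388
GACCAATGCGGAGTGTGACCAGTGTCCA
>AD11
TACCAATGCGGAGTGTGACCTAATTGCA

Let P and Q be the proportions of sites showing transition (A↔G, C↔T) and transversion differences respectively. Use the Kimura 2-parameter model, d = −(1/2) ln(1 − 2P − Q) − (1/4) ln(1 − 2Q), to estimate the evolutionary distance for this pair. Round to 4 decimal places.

0.2543

Differing sites — 1:G/T (Tv); 21:A/T (Tv); 22:G/A (Ti); 23:T/A (Tv); 24:G/T (Tv); 26:C/G (Tv).
Of the 6 differences, 1 transition and 5 transversions over 28 sites: P = 1/28 = 0.035714, Q = 5/28 = 0.178571.
d = −0.5·ln(0.750001) − 0.25·ln(0.642858) = −0.5·(-0.287681) − 0.25·(-0.441831) = 0.2543.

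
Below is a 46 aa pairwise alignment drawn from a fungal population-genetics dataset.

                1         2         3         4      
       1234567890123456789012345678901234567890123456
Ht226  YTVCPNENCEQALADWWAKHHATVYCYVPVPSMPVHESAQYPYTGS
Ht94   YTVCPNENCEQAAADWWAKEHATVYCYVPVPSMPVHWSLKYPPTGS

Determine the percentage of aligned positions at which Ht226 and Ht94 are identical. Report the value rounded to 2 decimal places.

86.96%

The sequences differ at positions 13 (L/A), 20 (H/E), 37 (E/W), 39 (A/L), 40 (Q/K), 43 (Y/P).
40 of the 46 sites match, so the percent identity is 40/46 × 100 = 86.96%.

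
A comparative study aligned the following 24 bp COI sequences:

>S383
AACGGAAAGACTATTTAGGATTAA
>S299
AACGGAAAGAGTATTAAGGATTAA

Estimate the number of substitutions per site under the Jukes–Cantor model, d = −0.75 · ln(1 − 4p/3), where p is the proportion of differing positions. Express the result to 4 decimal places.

Mismatches occur at site 11 (C↔G), site 16 (T↔A).
p = 2/24 = 0.083333.
d = −0.75 · ln(1 − (4/3)·0.083333) = −0.75 · ln(0.888889) = −0.75 · (-0.117783) = 0.0883.

0.0883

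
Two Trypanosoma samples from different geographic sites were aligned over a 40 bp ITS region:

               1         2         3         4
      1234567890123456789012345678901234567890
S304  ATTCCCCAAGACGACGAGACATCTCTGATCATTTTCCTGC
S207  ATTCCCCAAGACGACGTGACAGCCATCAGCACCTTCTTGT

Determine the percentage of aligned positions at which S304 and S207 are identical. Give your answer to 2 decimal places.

75.00%

Differing sites — 17:A/T; 22:T/G; 24:T/C; 25:C/A; 27:G/C; 29:T/G; 32:T/C; 33:T/C; 37:C/T; 40:C/T.
30 of the 40 sites match, so the percent identity is 30/40 × 100 = 75.00%.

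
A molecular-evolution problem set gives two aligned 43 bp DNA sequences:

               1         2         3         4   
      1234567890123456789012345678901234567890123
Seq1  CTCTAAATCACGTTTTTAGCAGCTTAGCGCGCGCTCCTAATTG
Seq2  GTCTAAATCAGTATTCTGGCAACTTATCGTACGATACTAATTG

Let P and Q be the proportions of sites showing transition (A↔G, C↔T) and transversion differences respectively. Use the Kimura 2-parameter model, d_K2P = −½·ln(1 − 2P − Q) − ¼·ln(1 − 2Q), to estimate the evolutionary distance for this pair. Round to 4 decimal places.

The sequences differ at positions 1 (C/G, transversion), 11 (C/G, transversion), 12 (G/T, transversion), 13 (T/A, transversion), 16 (T/C, transition), 18 (A/G, transition), 22 (G/A, transition), 27 (G/T, transversion), 30 (C/T, transition), 31 (G/A, transition), 34 (C/A, transversion), 36 (C/A, transversion).
Of the 12 differences, 5 transitions and 7 transversions over 43 sites: P = 5/43 = 0.116279, Q = 7/43 = 0.162791.
d = −0.5·ln(0.604651) − 0.25·ln(0.674418) = −0.5·(-0.503104) − 0.25·(-0.393905) = 0.3500.

0.3500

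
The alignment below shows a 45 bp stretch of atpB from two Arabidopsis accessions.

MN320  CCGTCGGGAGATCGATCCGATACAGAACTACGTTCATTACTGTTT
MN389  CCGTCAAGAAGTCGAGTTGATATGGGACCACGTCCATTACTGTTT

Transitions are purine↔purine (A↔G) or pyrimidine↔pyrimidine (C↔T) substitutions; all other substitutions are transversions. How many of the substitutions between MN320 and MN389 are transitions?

Mismatches occur at site 6 (G↔A, transition), site 7 (G↔A, transition), site 10 (G↔A, transition), site 11 (A↔G, transition), site 16 (T↔G, transversion), site 17 (C↔T, transition), site 18 (C↔T, transition), site 23 (C↔T, transition), site 24 (A↔G, transition), site 26 (A↔G, transition), site 29 (T↔C, transition), site 34 (T↔C, transition).
Of the 12 differences, 11 transitions and 1 transversion, so the answer is 11.

11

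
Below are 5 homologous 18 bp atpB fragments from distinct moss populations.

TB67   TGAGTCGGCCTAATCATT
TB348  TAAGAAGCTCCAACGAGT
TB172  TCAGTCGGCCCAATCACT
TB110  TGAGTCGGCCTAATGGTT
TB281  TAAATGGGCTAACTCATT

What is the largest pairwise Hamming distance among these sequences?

Pairwise Hamming distances:
  TB67 vs TB348: 9
  TB67 vs TB172: 3
  TB67 vs TB110: 2
  TB67 vs TB281: 6
  TB348 vs TB172: 8
  TB348 vs TB110: 9
  TB348 vs TB281: 11
  TB172 vs TB110: 5
  TB172 vs TB281: 7
  TB110 vs TB281: 8
The largest is 11, between TB348 and TB281.

11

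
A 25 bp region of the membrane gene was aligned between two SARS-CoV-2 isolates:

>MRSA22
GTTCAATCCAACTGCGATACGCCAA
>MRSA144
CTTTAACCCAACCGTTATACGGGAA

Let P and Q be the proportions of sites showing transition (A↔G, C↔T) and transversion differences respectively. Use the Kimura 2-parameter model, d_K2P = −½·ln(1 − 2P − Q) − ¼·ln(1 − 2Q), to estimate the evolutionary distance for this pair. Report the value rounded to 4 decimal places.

0.4234

The sequences differ at positions 1 (G/C, transversion), 4 (C/T, transition), 7 (T/C, transition), 13 (T/C, transition), 15 (C/T, transition), 16 (G/T, transversion), 22 (C/G, transversion), 23 (C/G, transversion).
Of the 8 differences, 4 transitions and 4 transversions over 25 sites: P = 4/25 = 0.160000, Q = 4/25 = 0.160000.
d = −0.5·ln(0.520000) − 0.25·ln(0.680000) = −0.5·(-0.653926) − 0.25·(-0.385662) = 0.4234.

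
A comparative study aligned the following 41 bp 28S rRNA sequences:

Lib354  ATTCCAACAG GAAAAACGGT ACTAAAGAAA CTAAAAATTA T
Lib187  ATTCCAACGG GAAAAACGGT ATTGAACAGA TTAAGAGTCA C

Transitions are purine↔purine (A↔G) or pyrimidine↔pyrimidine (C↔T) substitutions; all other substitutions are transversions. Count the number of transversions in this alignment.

1

Differing sites — 9:A/G (Ti); 22:C/T (Ti); 24:A/G (Ti); 27:G/C (Tv); 29:A/G (Ti); 31:C/T (Ti); 35:A/G (Ti); 37:A/G (Ti); 39:T/C (Ti); 41:T/C (Ti).
Of the 10 differences, 9 transitions and 1 transversion, so the answer is 1.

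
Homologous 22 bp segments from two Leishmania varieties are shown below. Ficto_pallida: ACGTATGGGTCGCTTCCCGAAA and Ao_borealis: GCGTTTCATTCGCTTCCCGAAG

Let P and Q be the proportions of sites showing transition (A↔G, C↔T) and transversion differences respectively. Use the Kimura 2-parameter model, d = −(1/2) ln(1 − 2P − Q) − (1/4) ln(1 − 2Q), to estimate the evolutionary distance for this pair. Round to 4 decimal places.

0.3427

Mismatches occur at site 1 (A/G, transition), site 5 (A/T, transversion), site 7 (G/C, transversion), site 8 (G/A, transition), site 9 (G/T, transversion), site 22 (A/G, transition).
Of the 6 differences, 3 transitions and 3 transversions over 22 sites: P = 3/22 = 0.136364, Q = 3/22 = 0.136364.
d = −0.5·ln(0.590908) − 0.25·ln(0.727272) = −0.5·(-0.526095) − 0.25·(-0.318455) = 0.3427.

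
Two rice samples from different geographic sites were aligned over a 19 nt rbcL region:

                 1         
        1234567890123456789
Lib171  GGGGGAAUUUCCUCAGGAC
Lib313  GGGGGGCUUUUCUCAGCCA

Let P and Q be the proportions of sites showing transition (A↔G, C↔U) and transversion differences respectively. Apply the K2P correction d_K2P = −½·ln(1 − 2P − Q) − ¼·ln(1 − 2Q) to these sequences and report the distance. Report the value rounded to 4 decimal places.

0.4099

Mismatches occur at site 6 (A/G, transition), site 7 (A/C, transversion), site 11 (C/U, transition), site 17 (G/C, transversion), site 18 (A/C, transversion), site 19 (C/A, transversion).
Of the 6 differences, 2 transitions and 4 transversions over 19 sites: P = 2/19 = 0.105263, Q = 4/19 = 0.210526.
d = −0.5·ln(0.578948) − 0.25·ln(0.578948) = −0.5·(-0.546543) − 0.25·(-0.546543) = 0.4099.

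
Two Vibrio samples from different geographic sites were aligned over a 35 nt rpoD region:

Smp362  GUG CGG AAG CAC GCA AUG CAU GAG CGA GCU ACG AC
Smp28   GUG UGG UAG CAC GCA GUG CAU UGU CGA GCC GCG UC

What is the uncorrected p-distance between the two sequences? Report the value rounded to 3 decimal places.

0.257

Mismatches occur at site 4 (C→U), site 7 (A→U), site 16 (A→G), site 22 (G→U), site 23 (A→G), site 24 (G→U), site 30 (U→C), site 31 (A→G), site 34 (A→U).
There are 9 differences over 35 sites, so p = 9/35 = 0.257.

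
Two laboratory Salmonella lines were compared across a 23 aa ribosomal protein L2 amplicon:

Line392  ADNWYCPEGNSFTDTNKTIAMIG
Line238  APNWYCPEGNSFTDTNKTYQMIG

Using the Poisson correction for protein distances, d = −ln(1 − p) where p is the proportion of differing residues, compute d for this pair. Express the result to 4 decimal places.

The sequences differ at positions 2 (D/P), 19 (I/Y), 20 (A/Q).
p = 3/23 = 0.130435.
d = −ln(1 − 0.130435) = −ln(0.869565) = 0.1398.

0.1398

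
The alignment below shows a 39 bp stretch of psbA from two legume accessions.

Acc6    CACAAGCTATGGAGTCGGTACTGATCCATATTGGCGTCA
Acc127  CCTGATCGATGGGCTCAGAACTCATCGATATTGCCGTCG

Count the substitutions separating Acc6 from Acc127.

13

Differing sites — 2:A/C; 3:C/T; 4:A/G; 6:G/T; 8:T/G; 13:A/G; 14:G/C; 17:G/A; 19:T/A; 23:G/C; 27:C/G; 34:G/C; 39:A/G.
That gives 13 mismatches out of 39 aligned sites, so the Hamming distance is 13.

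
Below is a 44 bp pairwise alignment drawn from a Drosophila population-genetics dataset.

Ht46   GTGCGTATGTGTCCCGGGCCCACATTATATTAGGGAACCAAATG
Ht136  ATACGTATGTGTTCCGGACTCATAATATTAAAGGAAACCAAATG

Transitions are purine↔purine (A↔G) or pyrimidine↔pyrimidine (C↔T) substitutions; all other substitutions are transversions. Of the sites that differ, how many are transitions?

7

Differing sites — 1:G/A (Ti); 3:G/A (Ti); 13:C/T (Ti); 18:G/A (Ti); 20:C/T (Ti); 23:C/T (Ti); 25:T/A (Tv); 29:A/T (Tv); 30:T/A (Tv); 31:T/A (Tv); 35:G/A (Ti).
Of the 11 differences, 7 transitions and 4 transversions, so the answer is 7.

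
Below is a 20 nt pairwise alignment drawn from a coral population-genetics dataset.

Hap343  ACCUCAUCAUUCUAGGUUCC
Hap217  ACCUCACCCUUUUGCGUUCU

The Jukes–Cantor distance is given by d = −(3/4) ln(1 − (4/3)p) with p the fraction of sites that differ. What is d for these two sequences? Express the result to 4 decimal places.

Mismatches occur at site 7 (U→C), site 9 (A→C), site 12 (C→U), site 14 (A→G), site 15 (G→C), site 20 (C→U).
p = 6/20 = 0.300000.
d = −0.75 · ln(1 − (4/3)·0.300000) = −0.75 · ln(0.600000) = −0.75 · (-0.510826) = 0.3831.

0.3831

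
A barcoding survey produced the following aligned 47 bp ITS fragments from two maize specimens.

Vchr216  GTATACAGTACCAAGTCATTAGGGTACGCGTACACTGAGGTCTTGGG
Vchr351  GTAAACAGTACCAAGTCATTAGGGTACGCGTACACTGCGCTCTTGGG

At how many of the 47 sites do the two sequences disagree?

3

Mismatches occur at site 4 (T↔A), site 38 (A↔C), site 40 (G↔C).
That gives 3 mismatches out of 47 aligned sites, so the Hamming distance is 3.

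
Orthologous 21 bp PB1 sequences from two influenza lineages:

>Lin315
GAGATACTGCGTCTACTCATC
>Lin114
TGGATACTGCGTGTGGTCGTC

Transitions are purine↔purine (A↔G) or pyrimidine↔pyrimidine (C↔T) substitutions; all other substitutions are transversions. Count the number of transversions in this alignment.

Mismatches occur at site 1 (G→T, transversion), site 2 (A→G, transition), site 13 (C→G, transversion), site 15 (A→G, transition), site 16 (C→G, transversion), site 19 (A→G, transition).
Of the 6 differences, 3 transitions and 3 transversions, so the answer is 3.

3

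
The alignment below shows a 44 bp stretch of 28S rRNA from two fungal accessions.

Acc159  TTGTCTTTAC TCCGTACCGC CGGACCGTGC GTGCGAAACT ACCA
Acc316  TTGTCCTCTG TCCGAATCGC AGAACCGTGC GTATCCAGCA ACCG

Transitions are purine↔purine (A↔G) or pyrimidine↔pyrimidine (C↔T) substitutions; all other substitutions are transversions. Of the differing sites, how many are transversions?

Differing sites — 6:T/C (Ti); 8:T/C (Ti); 9:A/T (Tv); 10:C/G (Tv); 15:T/A (Tv); 17:C/T (Ti); 21:C/A (Tv); 23:G/A (Ti); 33:G/A (Ti); 34:C/T (Ti); 35:G/C (Tv); 36:A/C (Tv); 38:A/G (Ti); 40:T/A (Tv); 44:A/G (Ti).
Of the 15 differences, 8 transitions and 7 transversions, so the answer is 7.

7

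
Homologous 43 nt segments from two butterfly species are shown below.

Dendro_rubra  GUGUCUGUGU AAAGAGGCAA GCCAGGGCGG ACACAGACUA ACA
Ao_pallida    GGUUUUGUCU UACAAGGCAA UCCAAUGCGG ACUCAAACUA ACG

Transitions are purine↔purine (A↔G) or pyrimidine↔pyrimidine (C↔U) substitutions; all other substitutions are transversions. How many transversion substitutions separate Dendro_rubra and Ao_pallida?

8

The sequences differ at positions 2 (U/G, transversion), 3 (G/U, transversion), 5 (C/U, transition), 9 (G/C, transversion), 11 (A/U, transversion), 13 (A/C, transversion), 14 (G/A, transition), 21 (G/U, transversion), 25 (G/A, transition), 26 (G/U, transversion), 33 (A/U, transversion), 36 (G/A, transition), 43 (A/G, transition).
Of the 13 differences, 5 transitions and 8 transversions, so the answer is 8.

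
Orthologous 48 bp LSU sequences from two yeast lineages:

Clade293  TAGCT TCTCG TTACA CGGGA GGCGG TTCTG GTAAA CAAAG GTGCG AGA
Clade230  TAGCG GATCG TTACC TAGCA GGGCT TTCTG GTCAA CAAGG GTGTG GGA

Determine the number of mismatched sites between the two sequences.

The sequences differ at positions 5 (T/G), 6 (T/G), 7 (C/A), 15 (A/C), 16 (C/T), 17 (G/A), 19 (G/C), 23 (C/G), 24 (G/C), 25 (G/T), 33 (A/C), 39 (A/G), 44 (C/T), 46 (A/G).
That gives 14 mismatches out of 48 aligned sites, so the Hamming distance is 14.

14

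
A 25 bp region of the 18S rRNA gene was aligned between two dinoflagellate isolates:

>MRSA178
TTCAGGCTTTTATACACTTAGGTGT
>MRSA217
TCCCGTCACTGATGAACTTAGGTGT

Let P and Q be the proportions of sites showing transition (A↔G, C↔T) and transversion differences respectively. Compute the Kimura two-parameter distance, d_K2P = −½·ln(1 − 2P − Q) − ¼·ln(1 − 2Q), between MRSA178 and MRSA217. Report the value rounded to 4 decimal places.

0.4176

The sequences differ at positions 2 (T/C, transition), 4 (A/C, transversion), 6 (G/T, transversion), 8 (T/A, transversion), 9 (T/C, transition), 11 (T/G, transversion), 14 (A/G, transition), 15 (C/A, transversion).
Of the 8 differences, 3 transitions and 5 transversions over 25 sites: P = 3/25 = 0.120000, Q = 5/25 = 0.200000.
d = −0.5·ln(0.560000) − 0.25·ln(0.600000) = −0.5·(-0.579818) − 0.25·(-0.510826) = 0.4176.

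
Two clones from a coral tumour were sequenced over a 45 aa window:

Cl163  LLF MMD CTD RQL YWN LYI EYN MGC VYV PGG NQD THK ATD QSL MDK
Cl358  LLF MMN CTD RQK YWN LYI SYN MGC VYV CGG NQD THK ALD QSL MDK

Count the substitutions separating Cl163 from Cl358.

5

The sequences differ at positions 6 (D/N), 12 (L/K), 19 (E/S), 28 (P/C), 38 (T/L).
That gives 5 mismatches out of 45 aligned sites, so the Hamming distance is 5.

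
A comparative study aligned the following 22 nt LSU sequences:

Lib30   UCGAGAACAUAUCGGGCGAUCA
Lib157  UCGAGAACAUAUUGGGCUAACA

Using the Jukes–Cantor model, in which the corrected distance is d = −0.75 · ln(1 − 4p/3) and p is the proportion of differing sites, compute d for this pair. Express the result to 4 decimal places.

0.1505

Mismatches occur at site 13 (C↔U), site 18 (G↔U), site 20 (U↔A).
p = 3/22 = 0.136364.
d = −0.75 · ln(1 − (4/3)·0.136364) = −0.75 · ln(0.818181) = −0.75 · (-0.200672) = 0.1505.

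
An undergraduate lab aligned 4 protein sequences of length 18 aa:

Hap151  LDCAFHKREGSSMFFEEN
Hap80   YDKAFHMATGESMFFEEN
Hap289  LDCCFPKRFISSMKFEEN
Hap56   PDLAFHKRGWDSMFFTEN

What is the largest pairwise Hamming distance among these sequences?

10

Pairwise Hamming distances:
  Hap151 vs Hap80: 6
  Hap151 vs Hap289: 5
  Hap151 vs Hap56: 6
  Hap80 vs Hap289: 10
  Hap80 vs Hap56: 8
  Hap289 vs Hap56: 9
The largest is 10, between Hap80 and Hap289.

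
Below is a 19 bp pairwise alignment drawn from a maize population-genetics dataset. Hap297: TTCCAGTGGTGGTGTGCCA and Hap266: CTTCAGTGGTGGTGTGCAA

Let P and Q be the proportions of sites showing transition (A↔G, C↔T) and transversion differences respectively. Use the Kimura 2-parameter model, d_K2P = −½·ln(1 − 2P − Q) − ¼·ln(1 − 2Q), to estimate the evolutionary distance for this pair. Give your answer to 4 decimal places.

Differing sites — 1:T/C (Ti); 3:C/T (Ti); 18:C/A (Tv).
Of the 3 differences, 2 transitions and 1 transversion over 19 sites: P = 2/19 = 0.105263, Q = 1/19 = 0.052632.
d = −0.5·ln(0.736842) − 0.25·ln(0.894736) = −0.5·(-0.305382) − 0.25·(-0.111227) = 0.1805.

0.1805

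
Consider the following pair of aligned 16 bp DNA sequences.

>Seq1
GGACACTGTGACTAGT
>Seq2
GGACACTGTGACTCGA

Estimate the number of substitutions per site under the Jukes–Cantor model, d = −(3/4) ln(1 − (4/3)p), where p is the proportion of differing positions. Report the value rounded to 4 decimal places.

Mismatches occur at site 14 (A↔C), site 16 (T↔A).
p = 2/16 = 0.125000.
d = −0.75 · ln(1 − (4/3)·0.125000) = −0.75 · ln(0.833333) = −0.75 · (-0.182322) = 0.1367.

0.1367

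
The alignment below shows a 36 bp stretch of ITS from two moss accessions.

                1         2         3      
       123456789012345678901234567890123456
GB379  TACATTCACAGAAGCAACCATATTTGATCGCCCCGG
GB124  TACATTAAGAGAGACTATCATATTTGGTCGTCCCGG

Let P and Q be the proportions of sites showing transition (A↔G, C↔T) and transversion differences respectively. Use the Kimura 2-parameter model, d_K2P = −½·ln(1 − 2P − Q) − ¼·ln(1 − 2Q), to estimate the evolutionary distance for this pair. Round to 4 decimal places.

0.2696

The sequences differ at positions 7 (C/A, transversion), 9 (C/G, transversion), 13 (A/G, transition), 14 (G/A, transition), 16 (A/T, transversion), 18 (C/T, transition), 27 (A/G, transition), 31 (C/T, transition).
Of the 8 differences, 5 transitions and 3 transversions over 36 sites: P = 5/36 = 0.138889, Q = 3/36 = 0.083333.
d = −0.5·ln(0.638889) − 0.25·ln(0.833334) = −0.5·(-0.448025) − 0.25·(-0.182321) = 0.2696.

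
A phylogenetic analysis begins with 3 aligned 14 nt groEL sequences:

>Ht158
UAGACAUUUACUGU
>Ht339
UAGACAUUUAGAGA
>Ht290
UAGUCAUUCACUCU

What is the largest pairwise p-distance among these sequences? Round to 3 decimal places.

Pairwise Hamming distances:
  Ht158 vs Ht339: 3
  Ht158 vs Ht290: 3
  Ht339 vs Ht290: 6
The largest is 6 mismatches, between Ht339 and Ht290; p = 6/14 = 0.429.

0.429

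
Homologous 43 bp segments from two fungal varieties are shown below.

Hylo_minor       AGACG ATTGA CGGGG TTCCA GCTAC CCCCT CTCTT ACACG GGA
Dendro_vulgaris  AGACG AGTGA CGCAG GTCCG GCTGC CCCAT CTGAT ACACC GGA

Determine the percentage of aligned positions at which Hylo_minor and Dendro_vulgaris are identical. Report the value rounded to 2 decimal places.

76.74%

Mismatches occur at site 7 (T/G), site 13 (G/C), site 14 (G/A), site 16 (T/G), site 20 (A/G), site 24 (A/G), site 29 (C/A), site 33 (C/G), site 34 (T/A), site 40 (G/C).
33 of the 43 sites match, so the percent identity is 33/43 × 100 = 76.74%.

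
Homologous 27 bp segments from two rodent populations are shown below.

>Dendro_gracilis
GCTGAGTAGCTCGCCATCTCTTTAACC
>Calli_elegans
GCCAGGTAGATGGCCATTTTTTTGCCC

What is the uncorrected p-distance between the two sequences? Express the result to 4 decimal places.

0.3333

Mismatches occur at site 3 (T→C), site 4 (G→A), site 5 (A→G), site 10 (C→A), site 12 (C→G), site 18 (C→T), site 20 (C→T), site 24 (A→G), site 25 (A→C).
There are 9 differences over 27 sites, so p = 9/27 = 0.3333.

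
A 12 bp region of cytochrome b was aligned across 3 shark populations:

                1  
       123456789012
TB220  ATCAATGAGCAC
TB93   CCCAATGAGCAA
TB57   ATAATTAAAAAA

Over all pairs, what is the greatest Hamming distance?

7

Pairwise Hamming distances:
  TB220 vs TB93: 3
  TB220 vs TB57: 6
  TB93 vs TB57: 7
The largest is 7, between TB93 and TB57.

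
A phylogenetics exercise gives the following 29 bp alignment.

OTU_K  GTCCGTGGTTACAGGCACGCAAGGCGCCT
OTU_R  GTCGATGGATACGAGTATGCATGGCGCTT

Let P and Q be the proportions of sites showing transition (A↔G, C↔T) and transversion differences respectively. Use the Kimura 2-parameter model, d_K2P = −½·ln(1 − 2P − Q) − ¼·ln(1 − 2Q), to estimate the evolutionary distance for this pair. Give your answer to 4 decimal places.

Mismatches occur at site 4 (C→G, transversion), site 5 (G→A, transition), site 9 (T→A, transversion), site 13 (A→G, transition), site 14 (G→A, transition), site 16 (C→T, transition), site 18 (C→T, transition), site 22 (A→T, transversion), site 28 (C→T, transition).
Of the 9 differences, 6 transitions and 3 transversions over 29 sites: P = 6/29 = 0.206897, Q = 3/29 = 0.103448.
d = −0.5·ln(0.482758) − 0.25·ln(0.793104) = −0.5·(-0.728240) − 0.25·(-0.231801) = 0.4221.

0.4221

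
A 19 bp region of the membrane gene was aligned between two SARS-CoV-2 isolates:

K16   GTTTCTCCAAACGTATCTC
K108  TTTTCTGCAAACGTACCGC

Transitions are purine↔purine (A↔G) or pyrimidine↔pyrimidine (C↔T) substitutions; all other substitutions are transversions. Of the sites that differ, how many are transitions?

1

Differing sites — 1:G/T (Tv); 7:C/G (Tv); 16:T/C (Ti); 18:T/G (Tv).
Of the 4 differences, 1 transition and 3 transversions, so the answer is 1.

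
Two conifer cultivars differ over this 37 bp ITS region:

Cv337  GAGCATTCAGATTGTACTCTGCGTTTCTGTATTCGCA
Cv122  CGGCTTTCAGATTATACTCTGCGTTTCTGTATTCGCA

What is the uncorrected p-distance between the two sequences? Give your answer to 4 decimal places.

0.1081

Differing sites — 1:G/C; 2:A/G; 5:A/T; 14:G/A.
There are 4 differences over 37 sites, so p = 4/37 = 0.1081.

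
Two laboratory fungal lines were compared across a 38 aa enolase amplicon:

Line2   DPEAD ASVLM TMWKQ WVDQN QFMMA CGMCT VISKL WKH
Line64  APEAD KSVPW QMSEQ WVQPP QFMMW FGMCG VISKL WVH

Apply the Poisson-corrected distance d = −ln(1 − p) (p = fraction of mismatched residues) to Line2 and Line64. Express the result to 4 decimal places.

0.4595

The sequences differ at positions 1 (D/A), 6 (A/K), 9 (L/P), 10 (M/W), 11 (T/Q), 13 (W/S), 14 (K/E), 18 (D/Q), 19 (Q/P), 20 (N/P), 25 (A/W), 26 (C/F), 30 (T/G), 37 (K/V).
p = 14/38 = 0.368421.
d = −ln(1 − 0.368421) = −ln(0.631579) = 0.4595.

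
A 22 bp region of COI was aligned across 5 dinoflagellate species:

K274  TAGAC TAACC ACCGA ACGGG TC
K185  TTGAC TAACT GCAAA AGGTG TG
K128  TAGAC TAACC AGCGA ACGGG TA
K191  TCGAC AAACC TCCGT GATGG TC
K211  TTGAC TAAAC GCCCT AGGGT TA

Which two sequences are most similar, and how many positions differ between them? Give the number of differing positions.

Pairwise Hamming distances:
  K274 vs K185: 8
  K274 vs K128: 2
  K274 vs K191: 7
  K274 vs K211: 8
  K185 vs K128: 9
  K185 vs K191: 12
  K185 vs K211: 8
  K128 vs K191: 9
  K128 vs K211: 8
  K191 vs K211: 10
The smallest is 2, between K274 and K128.

2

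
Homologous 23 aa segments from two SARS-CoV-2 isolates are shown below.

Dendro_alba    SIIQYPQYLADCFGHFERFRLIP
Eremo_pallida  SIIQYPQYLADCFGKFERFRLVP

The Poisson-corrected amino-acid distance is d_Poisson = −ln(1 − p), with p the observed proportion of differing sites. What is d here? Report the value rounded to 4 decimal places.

The sequences differ at positions 15 (H/K), 22 (I/V).
p = 2/23 = 0.086957.
d = −ln(1 − 0.086957) = −ln(0.913043) = 0.0910.

0.0910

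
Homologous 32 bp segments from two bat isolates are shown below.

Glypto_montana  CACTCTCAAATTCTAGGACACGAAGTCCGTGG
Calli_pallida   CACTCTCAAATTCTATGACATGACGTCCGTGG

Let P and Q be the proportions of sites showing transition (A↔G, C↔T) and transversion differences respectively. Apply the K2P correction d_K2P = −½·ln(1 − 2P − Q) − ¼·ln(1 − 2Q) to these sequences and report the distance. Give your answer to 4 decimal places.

0.1001

Differing sites — 16:G/T (Tv); 21:C/T (Ti); 24:A/C (Tv).
Of the 3 differences, 1 transition and 2 transversions over 32 sites: P = 1/32 = 0.031250, Q = 2/32 = 0.062500.
d = −0.5·ln(0.875000) − 0.25·ln(0.875000) = −0.5·(-0.133531) − 0.25·(-0.133531) = 0.1001.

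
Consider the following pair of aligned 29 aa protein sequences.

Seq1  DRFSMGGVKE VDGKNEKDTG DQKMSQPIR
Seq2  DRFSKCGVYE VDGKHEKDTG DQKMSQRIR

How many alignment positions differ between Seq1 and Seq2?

5

Differing sites — 5:M/K; 6:G/C; 9:K/Y; 15:N/H; 27:P/R.
That gives 5 mismatches out of 29 aligned sites, so the Hamming distance is 5.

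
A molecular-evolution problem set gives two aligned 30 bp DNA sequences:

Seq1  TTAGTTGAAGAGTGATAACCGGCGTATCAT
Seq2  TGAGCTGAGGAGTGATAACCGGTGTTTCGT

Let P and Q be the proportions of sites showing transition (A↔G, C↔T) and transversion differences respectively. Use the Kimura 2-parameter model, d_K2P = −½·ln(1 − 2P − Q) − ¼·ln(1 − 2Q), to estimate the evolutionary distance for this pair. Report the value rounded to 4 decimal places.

Mismatches occur at site 2 (T↔G, transversion), site 5 (T↔C, transition), site 9 (A↔G, transition), site 23 (C↔T, transition), site 26 (A↔T, transversion), site 29 (A↔G, transition).
Of the 6 differences, 4 transitions and 2 transversions over 30 sites: P = 4/30 = 0.133333, Q = 2/30 = 0.066667.
d = −0.5·ln(0.666667) − 0.25·ln(0.866666) = −0.5·(-0.405465) − 0.25·(-0.143102) = 0.2385.

0.2385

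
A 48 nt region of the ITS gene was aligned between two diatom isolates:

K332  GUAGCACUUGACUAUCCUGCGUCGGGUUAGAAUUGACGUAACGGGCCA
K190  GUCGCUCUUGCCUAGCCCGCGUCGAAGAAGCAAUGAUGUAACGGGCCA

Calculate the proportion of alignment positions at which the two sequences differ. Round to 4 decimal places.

0.2500

Mismatches occur at site 3 (A/C), site 6 (A/U), site 11 (A/C), site 15 (U/G), site 18 (U/C), site 25 (G/A), site 26 (G/A), site 27 (U/G), site 28 (U/A), site 31 (A/C), site 33 (U/A), site 37 (C/U).
There are 12 differences over 48 sites, so p = 12/48 = 0.2500.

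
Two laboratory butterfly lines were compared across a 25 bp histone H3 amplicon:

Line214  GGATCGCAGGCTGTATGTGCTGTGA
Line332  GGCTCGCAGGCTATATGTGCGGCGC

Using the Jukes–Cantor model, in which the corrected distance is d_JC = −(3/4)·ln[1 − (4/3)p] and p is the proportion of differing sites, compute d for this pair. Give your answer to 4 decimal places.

0.2326

Mismatches occur at site 3 (A→C), site 13 (G→A), site 21 (T→G), site 23 (T→C), site 25 (A→C).
p = 5/25 = 0.200000.
d = −0.75 · ln(1 − (4/3)·0.200000) = −0.75 · ln(0.733333) = −0.75 · (-0.310155) = 0.2326.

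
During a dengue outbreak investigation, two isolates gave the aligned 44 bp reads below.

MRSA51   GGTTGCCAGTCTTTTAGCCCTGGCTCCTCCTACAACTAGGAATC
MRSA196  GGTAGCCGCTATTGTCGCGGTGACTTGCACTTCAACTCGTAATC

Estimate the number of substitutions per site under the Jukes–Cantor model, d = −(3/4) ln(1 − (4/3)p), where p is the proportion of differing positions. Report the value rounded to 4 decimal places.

0.4975

Mismatches occur at site 4 (T→A), site 8 (A→G), site 9 (G→C), site 11 (C→A), site 14 (T→G), site 16 (A→C), site 19 (C→G), site 20 (C→G), site 23 (G→A), site 26 (C→T), site 27 (C→G), site 28 (T→C), site 29 (C→A), site 32 (A→T), site 38 (A→C), site 40 (G→T).
p = 16/44 = 0.363636.
d = −0.75 · ln(1 − (4/3)·0.363636) = −0.75 · ln(0.515152) = −0.75 · (-0.663293) = 0.4975.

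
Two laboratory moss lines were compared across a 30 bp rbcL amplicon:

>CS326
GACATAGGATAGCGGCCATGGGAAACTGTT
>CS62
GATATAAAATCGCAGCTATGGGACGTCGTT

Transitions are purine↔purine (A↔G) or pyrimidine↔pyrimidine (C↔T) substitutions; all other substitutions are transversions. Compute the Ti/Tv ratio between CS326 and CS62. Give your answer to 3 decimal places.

Differing sites — 3:C/T (Ti); 7:G/A (Ti); 8:G/A (Ti); 11:A/C (Tv); 14:G/A (Ti); 17:C/T (Ti); 24:A/C (Tv); 25:A/G (Ti); 26:C/T (Ti); 27:T/C (Ti).
Of the 10 differences, 8 transitions and 2 transversions, so Ti/Tv = 8/2 = 4.000.

4.000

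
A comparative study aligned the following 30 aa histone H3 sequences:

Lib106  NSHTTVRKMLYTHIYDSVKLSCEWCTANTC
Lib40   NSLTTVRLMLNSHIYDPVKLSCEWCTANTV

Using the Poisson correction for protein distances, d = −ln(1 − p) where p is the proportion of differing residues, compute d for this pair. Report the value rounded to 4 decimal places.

0.2231

Differing sites — 3:H/L; 8:K/L; 11:Y/N; 12:T/S; 17:S/P; 30:C/V.
p = 6/30 = 0.200000.
d = −ln(1 − 0.200000) = −ln(0.800000) = 0.2231.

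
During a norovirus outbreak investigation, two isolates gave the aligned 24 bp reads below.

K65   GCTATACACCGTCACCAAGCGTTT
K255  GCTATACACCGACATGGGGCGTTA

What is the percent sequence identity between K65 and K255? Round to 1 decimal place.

Mismatches occur at site 12 (T/A), site 15 (C/T), site 16 (C/G), site 17 (A/G), site 18 (A/G), site 24 (T/A).
18 of the 24 sites match, so the percent identity is 18/24 × 100 = 75.0%.

75.0%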